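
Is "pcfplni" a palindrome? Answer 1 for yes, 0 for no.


Input: pcfplni
Reversed: inlpfcp
  Compare pos 0 ('p') with pos 6 ('i'): MISMATCH
  Compare pos 1 ('c') with pos 5 ('n'): MISMATCH
  Compare pos 2 ('f') with pos 4 ('l'): MISMATCH
Result: not a palindrome

0


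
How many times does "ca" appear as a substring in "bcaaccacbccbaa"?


Searching for "ca" in "bcaaccacbccbaa"
Scanning each position:
  Position 0: "bc" => no
  Position 1: "ca" => MATCH
  Position 2: "aa" => no
  Position 3: "ac" => no
  Position 4: "cc" => no
  Position 5: "ca" => MATCH
  Position 6: "ac" => no
  Position 7: "cb" => no
  Position 8: "bc" => no
  Position 9: "cc" => no
  Position 10: "cb" => no
  Position 11: "ba" => no
  Position 12: "aa" => no
Total occurrences: 2

2


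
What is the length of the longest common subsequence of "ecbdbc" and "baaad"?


LCS of "ecbdbc" and "baaad"
DP table:
           b    a    a    a    d
      0    0    0    0    0    0
  e   0    0    0    0    0    0
  c   0    0    0    0    0    0
  b   0    1    1    1    1    1
  d   0    1    1    1    1    2
  b   0    1    1    1    1    2
  c   0    1    1    1    1    2
LCS length = dp[6][5] = 2

2


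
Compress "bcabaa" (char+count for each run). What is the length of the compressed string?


Input: bcabaa
Runs:
  'b' x 1 => "b1"
  'c' x 1 => "c1"
  'a' x 1 => "a1"
  'b' x 1 => "b1"
  'a' x 2 => "a2"
Compressed: "b1c1a1b1a2"
Compressed length: 10

10


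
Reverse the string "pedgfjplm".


Input: pedgfjplm
Reading characters right to left:
  Position 8: 'm'
  Position 7: 'l'
  Position 6: 'p'
  Position 5: 'j'
  Position 4: 'f'
  Position 3: 'g'
  Position 2: 'd'
  Position 1: 'e'
  Position 0: 'p'
Reversed: mlpjfgdep

mlpjfgdep


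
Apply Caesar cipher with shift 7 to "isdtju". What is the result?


Caesar cipher: shift "isdtju" by 7
  'i' (pos 8) + 7 = pos 15 = 'p'
  's' (pos 18) + 7 = pos 25 = 'z'
  'd' (pos 3) + 7 = pos 10 = 'k'
  't' (pos 19) + 7 = pos 0 = 'a'
  'j' (pos 9) + 7 = pos 16 = 'q'
  'u' (pos 20) + 7 = pos 1 = 'b'
Result: pzkaqb

pzkaqb


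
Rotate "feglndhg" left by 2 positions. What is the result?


Input: "feglndhg", rotate left by 2
First 2 characters: "fe"
Remaining characters: "glndhg"
Concatenate remaining + first: "glndhg" + "fe" = "glndhgfe"

glndhgfe


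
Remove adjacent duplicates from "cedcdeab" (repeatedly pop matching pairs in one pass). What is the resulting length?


Input: cedcdeab
Stack-based adjacent duplicate removal:
  Read 'c': push. Stack: c
  Read 'e': push. Stack: ce
  Read 'd': push. Stack: ced
  Read 'c': push. Stack: cedc
  Read 'd': push. Stack: cedcd
  Read 'e': push. Stack: cedcde
  Read 'a': push. Stack: cedcdea
  Read 'b': push. Stack: cedcdeab
Final stack: "cedcdeab" (length 8)

8


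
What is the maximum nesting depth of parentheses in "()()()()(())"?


Input: "()()()()(())"
Tracking depth:
  Position 0 '(': depth becomes 1
  Position 1 ')': depth becomes 0
  Position 2 '(': depth becomes 1
  Position 3 ')': depth becomes 0
  Position 4 '(': depth becomes 1
  Position 5 ')': depth becomes 0
  Position 6 '(': depth becomes 1
  Position 7 ')': depth becomes 0
  Position 8 '(': depth becomes 1
  Position 9 '(': depth becomes 2
  Position 10 ')': depth becomes 1
  Position 11 ')': depth becomes 0
Maximum depth reached: 2

2


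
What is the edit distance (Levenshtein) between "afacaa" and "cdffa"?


Computing edit distance: "afacaa" -> "cdffa"
DP table:
           c    d    f    f    a
      0    1    2    3    4    5
  a   1    1    2    3    4    4
  f   2    2    2    2    3    4
  a   3    3    3    3    3    3
  c   4    3    4    4    4    4
  a   5    4    4    5    5    4
  a   6    5    5    5    6    5
Edit distance = dp[6][5] = 5

5


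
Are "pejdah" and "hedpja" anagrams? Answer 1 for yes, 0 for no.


Strings: "pejdah", "hedpja"
Sorted first:  adehjp
Sorted second: adehjp
Sorted forms match => anagrams

1


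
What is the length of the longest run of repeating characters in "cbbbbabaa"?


Input: "cbbbbabaa"
Scanning for longest run:
  Position 1 ('b'): new char, reset run to 1
  Position 2 ('b'): continues run of 'b', length=2
  Position 3 ('b'): continues run of 'b', length=3
  Position 4 ('b'): continues run of 'b', length=4
  Position 5 ('a'): new char, reset run to 1
  Position 6 ('b'): new char, reset run to 1
  Position 7 ('a'): new char, reset run to 1
  Position 8 ('a'): continues run of 'a', length=2
Longest run: 'b' with length 4

4


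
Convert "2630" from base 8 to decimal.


Input: "2630" in base 8
Positional expansion:
  Digit '2' (value 2) x 8^3 = 1024
  Digit '6' (value 6) x 8^2 = 384
  Digit '3' (value 3) x 8^1 = 24
  Digit '0' (value 0) x 8^0 = 0
Sum = 1432

1432


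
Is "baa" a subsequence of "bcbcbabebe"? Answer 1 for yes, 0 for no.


Check if "baa" is a subsequence of "bcbcbabebe"
Greedy scan:
  Position 0 ('b'): matches sub[0] = 'b'
  Position 1 ('c'): no match needed
  Position 2 ('b'): no match needed
  Position 3 ('c'): no match needed
  Position 4 ('b'): no match needed
  Position 5 ('a'): matches sub[1] = 'a'
  Position 6 ('b'): no match needed
  Position 7 ('e'): no match needed
  Position 8 ('b'): no match needed
  Position 9 ('e'): no match needed
Only matched 2/3 characters => not a subsequence

0


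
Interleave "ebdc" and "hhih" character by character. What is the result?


Interleaving "ebdc" and "hhih":
  Position 0: 'e' from first, 'h' from second => "eh"
  Position 1: 'b' from first, 'h' from second => "bh"
  Position 2: 'd' from first, 'i' from second => "di"
  Position 3: 'c' from first, 'h' from second => "ch"
Result: ehbhdich

ehbhdich


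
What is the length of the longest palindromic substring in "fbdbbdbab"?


Input: "fbdbbdbab"
Checking substrings for palindromes:
  [1:7] "bdbbdb" (len 6) => palindrome
  [2:6] "dbbd" (len 4) => palindrome
  [1:4] "bdb" (len 3) => palindrome
  [4:7] "bdb" (len 3) => palindrome
  [6:9] "bab" (len 3) => palindrome
  [3:5] "bb" (len 2) => palindrome
Longest palindromic substring: "bdbbdb" with length 6

6


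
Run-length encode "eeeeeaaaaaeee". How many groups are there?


Input: eeeeeaaaaaeee
Scanning for consecutive runs:
  Group 1: 'e' x 5 (positions 0-4)
  Group 2: 'a' x 5 (positions 5-9)
  Group 3: 'e' x 3 (positions 10-12)
Total groups: 3

3


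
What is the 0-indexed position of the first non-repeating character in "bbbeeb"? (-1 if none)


Input: bbbeeb
Character frequencies:
  'b': 4
  'e': 2
Scanning left to right for freq == 1:
  Position 0 ('b'): freq=4, skip
  Position 1 ('b'): freq=4, skip
  Position 2 ('b'): freq=4, skip
  Position 3 ('e'): freq=2, skip
  Position 4 ('e'): freq=2, skip
  Position 5 ('b'): freq=4, skip
  No unique character found => answer = -1

-1


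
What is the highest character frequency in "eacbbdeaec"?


Input: eacbbdeaec
Character counts:
  'a': 2
  'b': 2
  'c': 2
  'd': 1
  'e': 3
Maximum frequency: 3

3


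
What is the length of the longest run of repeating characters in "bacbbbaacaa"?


Input: "bacbbbaacaa"
Scanning for longest run:
  Position 1 ('a'): new char, reset run to 1
  Position 2 ('c'): new char, reset run to 1
  Position 3 ('b'): new char, reset run to 1
  Position 4 ('b'): continues run of 'b', length=2
  Position 5 ('b'): continues run of 'b', length=3
  Position 6 ('a'): new char, reset run to 1
  Position 7 ('a'): continues run of 'a', length=2
  Position 8 ('c'): new char, reset run to 1
  Position 9 ('a'): new char, reset run to 1
  Position 10 ('a'): continues run of 'a', length=2
Longest run: 'b' with length 3

3


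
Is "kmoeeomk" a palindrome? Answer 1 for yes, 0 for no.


Input: kmoeeomk
Reversed: kmoeeomk
  Compare pos 0 ('k') with pos 7 ('k'): match
  Compare pos 1 ('m') with pos 6 ('m'): match
  Compare pos 2 ('o') with pos 5 ('o'): match
  Compare pos 3 ('e') with pos 4 ('e'): match
Result: palindrome

1


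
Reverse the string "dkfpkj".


Input: dkfpkj
Reading characters right to left:
  Position 5: 'j'
  Position 4: 'k'
  Position 3: 'p'
  Position 2: 'f'
  Position 1: 'k'
  Position 0: 'd'
Reversed: jkpfkd

jkpfkd


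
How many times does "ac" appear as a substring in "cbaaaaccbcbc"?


Searching for "ac" in "cbaaaaccbcbc"
Scanning each position:
  Position 0: "cb" => no
  Position 1: "ba" => no
  Position 2: "aa" => no
  Position 3: "aa" => no
  Position 4: "aa" => no
  Position 5: "ac" => MATCH
  Position 6: "cc" => no
  Position 7: "cb" => no
  Position 8: "bc" => no
  Position 9: "cb" => no
  Position 10: "bc" => no
Total occurrences: 1

1


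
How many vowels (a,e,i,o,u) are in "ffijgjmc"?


Input: ffijgjmc
Checking each character:
  'f' at position 0: consonant
  'f' at position 1: consonant
  'i' at position 2: vowel (running total: 1)
  'j' at position 3: consonant
  'g' at position 4: consonant
  'j' at position 5: consonant
  'm' at position 6: consonant
  'c' at position 7: consonant
Total vowels: 1

1


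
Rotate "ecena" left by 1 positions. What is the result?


Input: "ecena", rotate left by 1
First 1 characters: "e"
Remaining characters: "cena"
Concatenate remaining + first: "cena" + "e" = "cenae"

cenae


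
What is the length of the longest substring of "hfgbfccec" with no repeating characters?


Input: "hfgbfccec"
Sliding window (track last position of each char):
  Position 0 ('h'): window [0,0] length 1 -- new best
  Position 1 ('f'): window [0,1] length 2 -- new best
  Position 2 ('g'): window [0,2] length 3 -- new best
  Position 3 ('b'): window [0,3] length 4 -- new best
  Position 4 ('f'): repeat (last at 1), move window start to 2
  Position 4 ('f'): window [2,4] length 3
  Position 5 ('c'): window [2,5] length 4
  Position 6 ('c'): repeat (last at 5), move window start to 6
  Position 6 ('c'): window [6,6] length 1
  Position 7 ('e'): window [6,7] length 2
  Position 8 ('c'): repeat (last at 6), move window start to 7
  Position 8 ('c'): window [7,8] length 2
Longest substring with no repeats: "hfgb" with length 4

4


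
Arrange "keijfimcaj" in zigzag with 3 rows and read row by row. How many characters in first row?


Zigzag "keijfimcaj" into 3 rows:
Placing characters:
  'k' => row 0
  'e' => row 1
  'i' => row 2
  'j' => row 1
  'f' => row 0
  'i' => row 1
  'm' => row 2
  'c' => row 1
  'a' => row 0
  'j' => row 1
Rows:
  Row 0: "kfa"
  Row 1: "ejicj"
  Row 2: "im"
First row length: 3

3


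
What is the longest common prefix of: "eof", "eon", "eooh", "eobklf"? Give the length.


Words: eof, eon, eooh, eobklf
  Position 0: all 'e' => match
  Position 1: all 'o' => match
  Position 2: ('f', 'n', 'o', 'b') => mismatch, stop
LCP = "eo" (length 2)

2


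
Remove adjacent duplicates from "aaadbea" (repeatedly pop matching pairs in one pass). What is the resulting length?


Input: aaadbea
Stack-based adjacent duplicate removal:
  Read 'a': push. Stack: a
  Read 'a': matches stack top 'a' => pop. Stack: (empty)
  Read 'a': push. Stack: a
  Read 'd': push. Stack: ad
  Read 'b': push. Stack: adb
  Read 'e': push. Stack: adbe
  Read 'a': push. Stack: adbea
Final stack: "adbea" (length 5)

5


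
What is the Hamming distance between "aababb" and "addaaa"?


Comparing "aababb" and "addaaa" position by position:
  Position 0: 'a' vs 'a' => same
  Position 1: 'a' vs 'd' => differ
  Position 2: 'b' vs 'd' => differ
  Position 3: 'a' vs 'a' => same
  Position 4: 'b' vs 'a' => differ
  Position 5: 'b' vs 'a' => differ
Total differences (Hamming distance): 4

4


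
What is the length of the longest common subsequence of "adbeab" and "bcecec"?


LCS of "adbeab" and "bcecec"
DP table:
           b    c    e    c    e    c
      0    0    0    0    0    0    0
  a   0    0    0    0    0    0    0
  d   0    0    0    0    0    0    0
  b   0    1    1    1    1    1    1
  e   0    1    1    2    2    2    2
  a   0    1    1    2    2    2    2
  b   0    1    1    2    2    2    2
LCS length = dp[6][6] = 2

2


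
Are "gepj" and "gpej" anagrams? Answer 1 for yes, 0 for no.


Strings: "gepj", "gpej"
Sorted first:  egjp
Sorted second: egjp
Sorted forms match => anagrams

1


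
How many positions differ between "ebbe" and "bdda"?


Comparing "ebbe" and "bdda" position by position:
  Position 0: 'e' vs 'b' => DIFFER
  Position 1: 'b' vs 'd' => DIFFER
  Position 2: 'b' vs 'd' => DIFFER
  Position 3: 'e' vs 'a' => DIFFER
Positions that differ: 4

4


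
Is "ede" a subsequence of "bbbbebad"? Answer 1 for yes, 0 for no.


Check if "ede" is a subsequence of "bbbbebad"
Greedy scan:
  Position 0 ('b'): no match needed
  Position 1 ('b'): no match needed
  Position 2 ('b'): no match needed
  Position 3 ('b'): no match needed
  Position 4 ('e'): matches sub[0] = 'e'
  Position 5 ('b'): no match needed
  Position 6 ('a'): no match needed
  Position 7 ('d'): matches sub[1] = 'd'
Only matched 2/3 characters => not a subsequence

0


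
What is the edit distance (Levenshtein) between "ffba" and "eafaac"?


Computing edit distance: "ffba" -> "eafaac"
DP table:
           e    a    f    a    a    c
      0    1    2    3    4    5    6
  f   1    1    2    2    3    4    5
  f   2    2    2    2    3    4    5
  b   3    3    3    3    3    4    5
  a   4    4    3    4    3    3    4
Edit distance = dp[4][6] = 4

4


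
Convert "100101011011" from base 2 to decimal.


Input: "100101011011" in base 2
Positional expansion:
  Digit '1' (value 1) x 2^11 = 2048
  Digit '0' (value 0) x 2^10 = 0
  Digit '0' (value 0) x 2^9 = 0
  Digit '1' (value 1) x 2^8 = 256
  Digit '0' (value 0) x 2^7 = 0
  Digit '1' (value 1) x 2^6 = 64
  Digit '0' (value 0) x 2^5 = 0
  Digit '1' (value 1) x 2^4 = 16
  Digit '1' (value 1) x 2^3 = 8
  Digit '0' (value 0) x 2^2 = 0
  Digit '1' (value 1) x 2^1 = 2
  Digit '1' (value 1) x 2^0 = 1
Sum = 2395

2395


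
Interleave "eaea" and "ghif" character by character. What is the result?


Interleaving "eaea" and "ghif":
  Position 0: 'e' from first, 'g' from second => "eg"
  Position 1: 'a' from first, 'h' from second => "ah"
  Position 2: 'e' from first, 'i' from second => "ei"
  Position 3: 'a' from first, 'f' from second => "af"
Result: egaheiaf

egaheiaf


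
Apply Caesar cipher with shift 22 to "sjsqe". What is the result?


Caesar cipher: shift "sjsqe" by 22
  's' (pos 18) + 22 = pos 14 = 'o'
  'j' (pos 9) + 22 = pos 5 = 'f'
  's' (pos 18) + 22 = pos 14 = 'o'
  'q' (pos 16) + 22 = pos 12 = 'm'
  'e' (pos 4) + 22 = pos 0 = 'a'
Result: ofoma

ofoma


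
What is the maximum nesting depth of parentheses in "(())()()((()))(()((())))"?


Input: "(())()()((()))(()((())))"
Tracking depth:
  Position 0 '(': depth becomes 1
  Position 1 '(': depth becomes 2
  Position 2 ')': depth becomes 1
  Position 3 ')': depth becomes 0
  Position 4 '(': depth becomes 1
  Position 5 ')': depth becomes 0
  Position 6 '(': depth becomes 1
  Position 7 ')': depth becomes 0
  Position 8 '(': depth becomes 1
  Position 9 '(': depth becomes 2
  Position 10 '(': depth becomes 3
  Position 11 ')': depth becomes 2
  Position 12 ')': depth becomes 1
  Position 13 ')': depth becomes 0
  Position 14 '(': depth becomes 1
  Position 15 '(': depth becomes 2
  Position 16 ')': depth becomes 1
  Position 17 '(': depth becomes 2
  Position 18 '(': depth becomes 3
  Position 19 '(': depth becomes 4
  Position 20 ')': depth becomes 3
  Position 21 ')': depth becomes 2
  Position 22 ')': depth becomes 1
  Position 23 ')': depth becomes 0
Maximum depth reached: 4

4


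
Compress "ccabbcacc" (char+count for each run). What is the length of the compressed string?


Input: ccabbcacc
Runs:
  'c' x 2 => "c2"
  'a' x 1 => "a1"
  'b' x 2 => "b2"
  'c' x 1 => "c1"
  'a' x 1 => "a1"
  'c' x 2 => "c2"
Compressed: "c2a1b2c1a1c2"
Compressed length: 12

12


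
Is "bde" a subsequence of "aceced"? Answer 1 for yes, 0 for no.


Check if "bde" is a subsequence of "aceced"
Greedy scan:
  Position 0 ('a'): no match needed
  Position 1 ('c'): no match needed
  Position 2 ('e'): no match needed
  Position 3 ('c'): no match needed
  Position 4 ('e'): no match needed
  Position 5 ('d'): no match needed
Only matched 0/3 characters => not a subsequence

0


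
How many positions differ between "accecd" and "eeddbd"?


Comparing "accecd" and "eeddbd" position by position:
  Position 0: 'a' vs 'e' => DIFFER
  Position 1: 'c' vs 'e' => DIFFER
  Position 2: 'c' vs 'd' => DIFFER
  Position 3: 'e' vs 'd' => DIFFER
  Position 4: 'c' vs 'b' => DIFFER
  Position 5: 'd' vs 'd' => same
Positions that differ: 5

5


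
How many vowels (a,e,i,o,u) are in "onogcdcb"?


Input: onogcdcb
Checking each character:
  'o' at position 0: vowel (running total: 1)
  'n' at position 1: consonant
  'o' at position 2: vowel (running total: 2)
  'g' at position 3: consonant
  'c' at position 4: consonant
  'd' at position 5: consonant
  'c' at position 6: consonant
  'b' at position 7: consonant
Total vowels: 2

2


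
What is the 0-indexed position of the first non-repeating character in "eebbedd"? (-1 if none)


Input: eebbedd
Character frequencies:
  'b': 2
  'd': 2
  'e': 3
Scanning left to right for freq == 1:
  Position 0 ('e'): freq=3, skip
  Position 1 ('e'): freq=3, skip
  Position 2 ('b'): freq=2, skip
  Position 3 ('b'): freq=2, skip
  Position 4 ('e'): freq=3, skip
  Position 5 ('d'): freq=2, skip
  Position 6 ('d'): freq=2, skip
  No unique character found => answer = -1

-1


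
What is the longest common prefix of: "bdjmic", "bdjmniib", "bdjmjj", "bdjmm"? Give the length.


Words: bdjmic, bdjmniib, bdjmjj, bdjmm
  Position 0: all 'b' => match
  Position 1: all 'd' => match
  Position 2: all 'j' => match
  Position 3: all 'm' => match
  Position 4: ('i', 'n', 'j', 'm') => mismatch, stop
LCP = "bdjm" (length 4)

4


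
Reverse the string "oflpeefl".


Input: oflpeefl
Reading characters right to left:
  Position 7: 'l'
  Position 6: 'f'
  Position 5: 'e'
  Position 4: 'e'
  Position 3: 'p'
  Position 2: 'l'
  Position 1: 'f'
  Position 0: 'o'
Reversed: lfeeplfo

lfeeplfo


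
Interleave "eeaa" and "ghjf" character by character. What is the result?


Interleaving "eeaa" and "ghjf":
  Position 0: 'e' from first, 'g' from second => "eg"
  Position 1: 'e' from first, 'h' from second => "eh"
  Position 2: 'a' from first, 'j' from second => "aj"
  Position 3: 'a' from first, 'f' from second => "af"
Result: egehajaf

egehajaf


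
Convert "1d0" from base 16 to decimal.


Input: "1d0" in base 16
Positional expansion:
  Digit '1' (value 1) x 16^2 = 256
  Digit 'd' (value 13) x 16^1 = 208
  Digit '0' (value 0) x 16^0 = 0
Sum = 464

464


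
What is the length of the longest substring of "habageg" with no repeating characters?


Input: "habageg"
Sliding window (track last position of each char):
  Position 0 ('h'): window [0,0] length 1 -- new best
  Position 1 ('a'): window [0,1] length 2 -- new best
  Position 2 ('b'): window [0,2] length 3 -- new best
  Position 3 ('a'): repeat (last at 1), move window start to 2
  Position 3 ('a'): window [2,3] length 2
  Position 4 ('g'): window [2,4] length 3
  Position 5 ('e'): window [2,5] length 4 -- new best
  Position 6 ('g'): repeat (last at 4), move window start to 5
  Position 6 ('g'): window [5,6] length 2
Longest substring with no repeats: "bage" with length 4

4


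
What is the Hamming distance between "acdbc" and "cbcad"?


Comparing "acdbc" and "cbcad" position by position:
  Position 0: 'a' vs 'c' => differ
  Position 1: 'c' vs 'b' => differ
  Position 2: 'd' vs 'c' => differ
  Position 3: 'b' vs 'a' => differ
  Position 4: 'c' vs 'd' => differ
Total differences (Hamming distance): 5

5


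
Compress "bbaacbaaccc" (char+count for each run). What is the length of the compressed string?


Input: bbaacbaaccc
Runs:
  'b' x 2 => "b2"
  'a' x 2 => "a2"
  'c' x 1 => "c1"
  'b' x 1 => "b1"
  'a' x 2 => "a2"
  'c' x 3 => "c3"
Compressed: "b2a2c1b1a2c3"
Compressed length: 12

12


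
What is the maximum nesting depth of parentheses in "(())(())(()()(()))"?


Input: "(())(())(()()(()))"
Tracking depth:
  Position 0 '(': depth becomes 1
  Position 1 '(': depth becomes 2
  Position 2 ')': depth becomes 1
  Position 3 ')': depth becomes 0
  Position 4 '(': depth becomes 1
  Position 5 '(': depth becomes 2
  Position 6 ')': depth becomes 1
  Position 7 ')': depth becomes 0
  Position 8 '(': depth becomes 1
  Position 9 '(': depth becomes 2
  Position 10 ')': depth becomes 1
  Position 11 '(': depth becomes 2
  Position 12 ')': depth becomes 1
  Position 13 '(': depth becomes 2
  Position 14 '(': depth becomes 3
  Position 15 ')': depth becomes 2
  Position 16 ')': depth becomes 1
  Position 17 ')': depth becomes 0
Maximum depth reached: 3

3


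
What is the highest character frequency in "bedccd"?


Input: bedccd
Character counts:
  'b': 1
  'c': 2
  'd': 2
  'e': 1
Maximum frequency: 2

2


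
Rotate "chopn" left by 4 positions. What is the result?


Input: "chopn", rotate left by 4
First 4 characters: "chop"
Remaining characters: "n"
Concatenate remaining + first: "n" + "chop" = "nchop"

nchop


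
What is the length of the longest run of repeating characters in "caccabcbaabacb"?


Input: "caccabcbaabacb"
Scanning for longest run:
  Position 1 ('a'): new char, reset run to 1
  Position 2 ('c'): new char, reset run to 1
  Position 3 ('c'): continues run of 'c', length=2
  Position 4 ('a'): new char, reset run to 1
  Position 5 ('b'): new char, reset run to 1
  Position 6 ('c'): new char, reset run to 1
  Position 7 ('b'): new char, reset run to 1
  Position 8 ('a'): new char, reset run to 1
  Position 9 ('a'): continues run of 'a', length=2
  Position 10 ('b'): new char, reset run to 1
  Position 11 ('a'): new char, reset run to 1
  Position 12 ('c'): new char, reset run to 1
  Position 13 ('b'): new char, reset run to 1
Longest run: 'c' with length 2

2


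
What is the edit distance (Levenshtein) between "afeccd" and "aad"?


Computing edit distance: "afeccd" -> "aad"
DP table:
           a    a    d
      0    1    2    3
  a   1    0    1    2
  f   2    1    1    2
  e   3    2    2    2
  c   4    3    3    3
  c   5    4    4    4
  d   6    5    5    4
Edit distance = dp[6][3] = 4

4


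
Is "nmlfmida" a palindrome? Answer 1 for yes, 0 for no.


Input: nmlfmida
Reversed: adimflmn
  Compare pos 0 ('n') with pos 7 ('a'): MISMATCH
  Compare pos 1 ('m') with pos 6 ('d'): MISMATCH
  Compare pos 2 ('l') with pos 5 ('i'): MISMATCH
  Compare pos 3 ('f') with pos 4 ('m'): MISMATCH
Result: not a palindrome

0


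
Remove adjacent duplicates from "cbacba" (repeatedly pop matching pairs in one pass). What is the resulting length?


Input: cbacba
Stack-based adjacent duplicate removal:
  Read 'c': push. Stack: c
  Read 'b': push. Stack: cb
  Read 'a': push. Stack: cba
  Read 'c': push. Stack: cbac
  Read 'b': push. Stack: cbacb
  Read 'a': push. Stack: cbacba
Final stack: "cbacba" (length 6)

6


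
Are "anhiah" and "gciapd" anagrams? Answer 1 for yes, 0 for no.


Strings: "anhiah", "gciapd"
Sorted first:  aahhin
Sorted second: acdgip
Differ at position 1: 'a' vs 'c' => not anagrams

0


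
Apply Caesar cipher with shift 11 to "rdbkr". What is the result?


Caesar cipher: shift "rdbkr" by 11
  'r' (pos 17) + 11 = pos 2 = 'c'
  'd' (pos 3) + 11 = pos 14 = 'o'
  'b' (pos 1) + 11 = pos 12 = 'm'
  'k' (pos 10) + 11 = pos 21 = 'v'
  'r' (pos 17) + 11 = pos 2 = 'c'
Result: comvc

comvc


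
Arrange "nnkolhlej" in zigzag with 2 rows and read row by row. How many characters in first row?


Zigzag "nnkolhlej" into 2 rows:
Placing characters:
  'n' => row 0
  'n' => row 1
  'k' => row 0
  'o' => row 1
  'l' => row 0
  'h' => row 1
  'l' => row 0
  'e' => row 1
  'j' => row 0
Rows:
  Row 0: "nkllj"
  Row 1: "nohe"
First row length: 5

5


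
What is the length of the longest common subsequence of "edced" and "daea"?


LCS of "edced" and "daea"
DP table:
           d    a    e    a
      0    0    0    0    0
  e   0    0    0    1    1
  d   0    1    1    1    1
  c   0    1    1    1    1
  e   0    1    1    2    2
  d   0    1    1    2    2
LCS length = dp[5][4] = 2

2


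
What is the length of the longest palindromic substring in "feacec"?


Input: "feacec"
Checking substrings for palindromes:
  [3:6] "cec" (len 3) => palindrome
Longest palindromic substring: "cec" with length 3

3


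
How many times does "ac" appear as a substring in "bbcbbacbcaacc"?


Searching for "ac" in "bbcbbacbcaacc"
Scanning each position:
  Position 0: "bb" => no
  Position 1: "bc" => no
  Position 2: "cb" => no
  Position 3: "bb" => no
  Position 4: "ba" => no
  Position 5: "ac" => MATCH
  Position 6: "cb" => no
  Position 7: "bc" => no
  Position 8: "ca" => no
  Position 9: "aa" => no
  Position 10: "ac" => MATCH
  Position 11: "cc" => no
Total occurrences: 2

2


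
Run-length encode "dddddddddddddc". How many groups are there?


Input: dddddddddddddc
Scanning for consecutive runs:
  Group 1: 'd' x 13 (positions 0-12)
  Group 2: 'c' x 1 (positions 13-13)
Total groups: 2

2


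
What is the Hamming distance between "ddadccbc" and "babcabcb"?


Comparing "ddadccbc" and "babcabcb" position by position:
  Position 0: 'd' vs 'b' => differ
  Position 1: 'd' vs 'a' => differ
  Position 2: 'a' vs 'b' => differ
  Position 3: 'd' vs 'c' => differ
  Position 4: 'c' vs 'a' => differ
  Position 5: 'c' vs 'b' => differ
  Position 6: 'b' vs 'c' => differ
  Position 7: 'c' vs 'b' => differ
Total differences (Hamming distance): 8

8


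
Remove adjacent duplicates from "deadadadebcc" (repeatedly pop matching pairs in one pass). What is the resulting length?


Input: deadadadebcc
Stack-based adjacent duplicate removal:
  Read 'd': push. Stack: d
  Read 'e': push. Stack: de
  Read 'a': push. Stack: dea
  Read 'd': push. Stack: dead
  Read 'a': push. Stack: deada
  Read 'd': push. Stack: deadad
  Read 'a': push. Stack: deadada
  Read 'd': push. Stack: deadadad
  Read 'e': push. Stack: deadadade
  Read 'b': push. Stack: deadadadeb
  Read 'c': push. Stack: deadadadebc
  Read 'c': matches stack top 'c' => pop. Stack: deadadadeb
Final stack: "deadadadeb" (length 10)

10


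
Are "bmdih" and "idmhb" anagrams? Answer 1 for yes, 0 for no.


Strings: "bmdih", "idmhb"
Sorted first:  bdhim
Sorted second: bdhim
Sorted forms match => anagrams

1


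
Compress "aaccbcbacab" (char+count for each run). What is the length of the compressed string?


Input: aaccbcbacab
Runs:
  'a' x 2 => "a2"
  'c' x 2 => "c2"
  'b' x 1 => "b1"
  'c' x 1 => "c1"
  'b' x 1 => "b1"
  'a' x 1 => "a1"
  'c' x 1 => "c1"
  'a' x 1 => "a1"
  'b' x 1 => "b1"
Compressed: "a2c2b1c1b1a1c1a1b1"
Compressed length: 18

18


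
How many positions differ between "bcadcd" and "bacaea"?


Comparing "bcadcd" and "bacaea" position by position:
  Position 0: 'b' vs 'b' => same
  Position 1: 'c' vs 'a' => DIFFER
  Position 2: 'a' vs 'c' => DIFFER
  Position 3: 'd' vs 'a' => DIFFER
  Position 4: 'c' vs 'e' => DIFFER
  Position 5: 'd' vs 'a' => DIFFER
Positions that differ: 5

5


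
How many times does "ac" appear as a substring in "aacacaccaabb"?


Searching for "ac" in "aacacaccaabb"
Scanning each position:
  Position 0: "aa" => no
  Position 1: "ac" => MATCH
  Position 2: "ca" => no
  Position 3: "ac" => MATCH
  Position 4: "ca" => no
  Position 5: "ac" => MATCH
  Position 6: "cc" => no
  Position 7: "ca" => no
  Position 8: "aa" => no
  Position 9: "ab" => no
  Position 10: "bb" => no
Total occurrences: 3

3


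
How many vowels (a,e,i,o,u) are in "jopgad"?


Input: jopgad
Checking each character:
  'j' at position 0: consonant
  'o' at position 1: vowel (running total: 1)
  'p' at position 2: consonant
  'g' at position 3: consonant
  'a' at position 4: vowel (running total: 2)
  'd' at position 5: consonant
Total vowels: 2

2


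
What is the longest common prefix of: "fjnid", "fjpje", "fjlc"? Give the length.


Words: fjnid, fjpje, fjlc
  Position 0: all 'f' => match
  Position 1: all 'j' => match
  Position 2: ('n', 'p', 'l') => mismatch, stop
LCP = "fj" (length 2)

2


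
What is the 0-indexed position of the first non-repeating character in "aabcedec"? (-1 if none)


Input: aabcedec
Character frequencies:
  'a': 2
  'b': 1
  'c': 2
  'd': 1
  'e': 2
Scanning left to right for freq == 1:
  Position 0 ('a'): freq=2, skip
  Position 1 ('a'): freq=2, skip
  Position 2 ('b'): unique! => answer = 2

2


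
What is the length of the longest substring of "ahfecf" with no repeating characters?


Input: "ahfecf"
Sliding window (track last position of each char):
  Position 0 ('a'): window [0,0] length 1 -- new best
  Position 1 ('h'): window [0,1] length 2 -- new best
  Position 2 ('f'): window [0,2] length 3 -- new best
  Position 3 ('e'): window [0,3] length 4 -- new best
  Position 4 ('c'): window [0,4] length 5 -- new best
  Position 5 ('f'): repeat (last at 2), move window start to 3
  Position 5 ('f'): window [3,5] length 3
Longest substring with no repeats: "ahfec" with length 5

5


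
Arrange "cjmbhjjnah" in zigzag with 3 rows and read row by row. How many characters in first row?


Zigzag "cjmbhjjnah" into 3 rows:
Placing characters:
  'c' => row 0
  'j' => row 1
  'm' => row 2
  'b' => row 1
  'h' => row 0
  'j' => row 1
  'j' => row 2
  'n' => row 1
  'a' => row 0
  'h' => row 1
Rows:
  Row 0: "cha"
  Row 1: "jbjnh"
  Row 2: "mj"
First row length: 3

3


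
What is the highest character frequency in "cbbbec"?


Input: cbbbec
Character counts:
  'b': 3
  'c': 2
  'e': 1
Maximum frequency: 3

3


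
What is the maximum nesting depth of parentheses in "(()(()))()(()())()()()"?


Input: "(()(()))()(()())()()()"
Tracking depth:
  Position 0 '(': depth becomes 1
  Position 1 '(': depth becomes 2
  Position 2 ')': depth becomes 1
  Position 3 '(': depth becomes 2
  Position 4 '(': depth becomes 3
  Position 5 ')': depth becomes 2
  Position 6 ')': depth becomes 1
  Position 7 ')': depth becomes 0
  Position 8 '(': depth becomes 1
  Position 9 ')': depth becomes 0
  Position 10 '(': depth becomes 1
  Position 11 '(': depth becomes 2
  Position 12 ')': depth becomes 1
  Position 13 '(': depth becomes 2
  Position 14 ')': depth becomes 1
  Position 15 ')': depth becomes 0
  Position 16 '(': depth becomes 1
  Position 17 ')': depth becomes 0
  Position 18 '(': depth becomes 1
  Position 19 ')': depth becomes 0
  Position 20 '(': depth becomes 1
  Position 21 ')': depth becomes 0
Maximum depth reached: 3

3


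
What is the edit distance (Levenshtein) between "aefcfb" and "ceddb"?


Computing edit distance: "aefcfb" -> "ceddb"
DP table:
           c    e    d    d    b
      0    1    2    3    4    5
  a   1    1    2    3    4    5
  e   2    2    1    2    3    4
  f   3    3    2    2    3    4
  c   4    3    3    3    3    4
  f   5    4    4    4    4    4
  b   6    5    5    5    5    4
Edit distance = dp[6][5] = 4

4


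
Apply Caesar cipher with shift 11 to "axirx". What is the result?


Caesar cipher: shift "axirx" by 11
  'a' (pos 0) + 11 = pos 11 = 'l'
  'x' (pos 23) + 11 = pos 8 = 'i'
  'i' (pos 8) + 11 = pos 19 = 't'
  'r' (pos 17) + 11 = pos 2 = 'c'
  'x' (pos 23) + 11 = pos 8 = 'i'
Result: litci

litci


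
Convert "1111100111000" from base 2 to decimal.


Input: "1111100111000" in base 2
Positional expansion:
  Digit '1' (value 1) x 2^12 = 4096
  Digit '1' (value 1) x 2^11 = 2048
  Digit '1' (value 1) x 2^10 = 1024
  Digit '1' (value 1) x 2^9 = 512
  Digit '1' (value 1) x 2^8 = 256
  Digit '0' (value 0) x 2^7 = 0
  Digit '0' (value 0) x 2^6 = 0
  Digit '1' (value 1) x 2^5 = 32
  Digit '1' (value 1) x 2^4 = 16
  Digit '1' (value 1) x 2^3 = 8
  Digit '0' (value 0) x 2^2 = 0
  Digit '0' (value 0) x 2^1 = 0
  Digit '0' (value 0) x 2^0 = 0
Sum = 7992

7992


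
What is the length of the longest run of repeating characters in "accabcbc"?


Input: "accabcbc"
Scanning for longest run:
  Position 1 ('c'): new char, reset run to 1
  Position 2 ('c'): continues run of 'c', length=2
  Position 3 ('a'): new char, reset run to 1
  Position 4 ('b'): new char, reset run to 1
  Position 5 ('c'): new char, reset run to 1
  Position 6 ('b'): new char, reset run to 1
  Position 7 ('c'): new char, reset run to 1
Longest run: 'c' with length 2

2


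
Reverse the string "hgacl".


Input: hgacl
Reading characters right to left:
  Position 4: 'l'
  Position 3: 'c'
  Position 2: 'a'
  Position 1: 'g'
  Position 0: 'h'
Reversed: lcagh

lcagh


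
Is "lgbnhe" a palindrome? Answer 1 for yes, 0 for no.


Input: lgbnhe
Reversed: ehnbgl
  Compare pos 0 ('l') with pos 5 ('e'): MISMATCH
  Compare pos 1 ('g') with pos 4 ('h'): MISMATCH
  Compare pos 2 ('b') with pos 3 ('n'): MISMATCH
Result: not a palindrome

0


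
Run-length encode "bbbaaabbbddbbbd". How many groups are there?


Input: bbbaaabbbddbbbd
Scanning for consecutive runs:
  Group 1: 'b' x 3 (positions 0-2)
  Group 2: 'a' x 3 (positions 3-5)
  Group 3: 'b' x 3 (positions 6-8)
  Group 4: 'd' x 2 (positions 9-10)
  Group 5: 'b' x 3 (positions 11-13)
  Group 6: 'd' x 1 (positions 14-14)
Total groups: 6

6


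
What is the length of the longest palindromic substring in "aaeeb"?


Input: "aaeeb"
Checking substrings for palindromes:
  [0:2] "aa" (len 2) => palindrome
  [2:4] "ee" (len 2) => palindrome
Longest palindromic substring: "aa" with length 2

2


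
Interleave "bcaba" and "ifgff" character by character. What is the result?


Interleaving "bcaba" and "ifgff":
  Position 0: 'b' from first, 'i' from second => "bi"
  Position 1: 'c' from first, 'f' from second => "cf"
  Position 2: 'a' from first, 'g' from second => "ag"
  Position 3: 'b' from first, 'f' from second => "bf"
  Position 4: 'a' from first, 'f' from second => "af"
Result: bicfagbfaf

bicfagbfaf


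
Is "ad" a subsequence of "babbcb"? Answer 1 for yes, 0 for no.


Check if "ad" is a subsequence of "babbcb"
Greedy scan:
  Position 0 ('b'): no match needed
  Position 1 ('a'): matches sub[0] = 'a'
  Position 2 ('b'): no match needed
  Position 3 ('b'): no match needed
  Position 4 ('c'): no match needed
  Position 5 ('b'): no match needed
Only matched 1/2 characters => not a subsequence

0


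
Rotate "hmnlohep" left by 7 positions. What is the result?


Input: "hmnlohep", rotate left by 7
First 7 characters: "hmnlohe"
Remaining characters: "p"
Concatenate remaining + first: "p" + "hmnlohe" = "phmnlohe"

phmnlohe


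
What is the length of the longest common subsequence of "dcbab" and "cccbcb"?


LCS of "dcbab" and "cccbcb"
DP table:
           c    c    c    b    c    b
      0    0    0    0    0    0    0
  d   0    0    0    0    0    0    0
  c   0    1    1    1    1    1    1
  b   0    1    1    1    2    2    2
  a   0    1    1    1    2    2    2
  b   0    1    1    1    2    2    3
LCS length = dp[5][6] = 3

3


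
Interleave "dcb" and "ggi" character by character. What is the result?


Interleaving "dcb" and "ggi":
  Position 0: 'd' from first, 'g' from second => "dg"
  Position 1: 'c' from first, 'g' from second => "cg"
  Position 2: 'b' from first, 'i' from second => "bi"
Result: dgcgbi

dgcgbi


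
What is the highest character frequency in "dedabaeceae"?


Input: dedabaeceae
Character counts:
  'a': 3
  'b': 1
  'c': 1
  'd': 2
  'e': 4
Maximum frequency: 4

4


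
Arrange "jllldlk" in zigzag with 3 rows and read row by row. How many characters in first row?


Zigzag "jllldlk" into 3 rows:
Placing characters:
  'j' => row 0
  'l' => row 1
  'l' => row 2
  'l' => row 1
  'd' => row 0
  'l' => row 1
  'k' => row 2
Rows:
  Row 0: "jd"
  Row 1: "lll"
  Row 2: "lk"
First row length: 2

2


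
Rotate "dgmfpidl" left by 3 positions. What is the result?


Input: "dgmfpidl", rotate left by 3
First 3 characters: "dgm"
Remaining characters: "fpidl"
Concatenate remaining + first: "fpidl" + "dgm" = "fpidldgm"

fpidldgm


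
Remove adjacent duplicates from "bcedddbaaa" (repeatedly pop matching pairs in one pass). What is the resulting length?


Input: bcedddbaaa
Stack-based adjacent duplicate removal:
  Read 'b': push. Stack: b
  Read 'c': push. Stack: bc
  Read 'e': push. Stack: bce
  Read 'd': push. Stack: bced
  Read 'd': matches stack top 'd' => pop. Stack: bce
  Read 'd': push. Stack: bced
  Read 'b': push. Stack: bcedb
  Read 'a': push. Stack: bcedba
  Read 'a': matches stack top 'a' => pop. Stack: bcedb
  Read 'a': push. Stack: bcedba
Final stack: "bcedba" (length 6)

6


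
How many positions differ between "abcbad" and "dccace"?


Comparing "abcbad" and "dccace" position by position:
  Position 0: 'a' vs 'd' => DIFFER
  Position 1: 'b' vs 'c' => DIFFER
  Position 2: 'c' vs 'c' => same
  Position 3: 'b' vs 'a' => DIFFER
  Position 4: 'a' vs 'c' => DIFFER
  Position 5: 'd' vs 'e' => DIFFER
Positions that differ: 5

5


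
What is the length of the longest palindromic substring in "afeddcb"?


Input: "afeddcb"
Checking substrings for palindromes:
  [3:5] "dd" (len 2) => palindrome
Longest palindromic substring: "dd" with length 2

2


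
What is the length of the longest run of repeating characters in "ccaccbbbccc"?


Input: "ccaccbbbccc"
Scanning for longest run:
  Position 1 ('c'): continues run of 'c', length=2
  Position 2 ('a'): new char, reset run to 1
  Position 3 ('c'): new char, reset run to 1
  Position 4 ('c'): continues run of 'c', length=2
  Position 5 ('b'): new char, reset run to 1
  Position 6 ('b'): continues run of 'b', length=2
  Position 7 ('b'): continues run of 'b', length=3
  Position 8 ('c'): new char, reset run to 1
  Position 9 ('c'): continues run of 'c', length=2
  Position 10 ('c'): continues run of 'c', length=3
Longest run: 'b' with length 3

3


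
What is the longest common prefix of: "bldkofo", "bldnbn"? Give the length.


Words: bldkofo, bldnbn
  Position 0: all 'b' => match
  Position 1: all 'l' => match
  Position 2: all 'd' => match
  Position 3: ('k', 'n') => mismatch, stop
LCP = "bld" (length 3)

3


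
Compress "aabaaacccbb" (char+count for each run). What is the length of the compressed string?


Input: aabaaacccbb
Runs:
  'a' x 2 => "a2"
  'b' x 1 => "b1"
  'a' x 3 => "a3"
  'c' x 3 => "c3"
  'b' x 2 => "b2"
Compressed: "a2b1a3c3b2"
Compressed length: 10

10


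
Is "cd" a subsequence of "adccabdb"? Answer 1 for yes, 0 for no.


Check if "cd" is a subsequence of "adccabdb"
Greedy scan:
  Position 0 ('a'): no match needed
  Position 1 ('d'): no match needed
  Position 2 ('c'): matches sub[0] = 'c'
  Position 3 ('c'): no match needed
  Position 4 ('a'): no match needed
  Position 5 ('b'): no match needed
  Position 6 ('d'): matches sub[1] = 'd'
  Position 7 ('b'): no match needed
All 2 characters matched => is a subsequence

1


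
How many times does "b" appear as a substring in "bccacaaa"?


Searching for "b" in "bccacaaa"
Scanning each position:
  Position 0: "b" => MATCH
  Position 1: "c" => no
  Position 2: "c" => no
  Position 3: "a" => no
  Position 4: "c" => no
  Position 5: "a" => no
  Position 6: "a" => no
  Position 7: "a" => no
Total occurrences: 1

1


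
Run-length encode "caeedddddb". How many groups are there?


Input: caeedddddb
Scanning for consecutive runs:
  Group 1: 'c' x 1 (positions 0-0)
  Group 2: 'a' x 1 (positions 1-1)
  Group 3: 'e' x 2 (positions 2-3)
  Group 4: 'd' x 5 (positions 4-8)
  Group 5: 'b' x 1 (positions 9-9)
Total groups: 5

5


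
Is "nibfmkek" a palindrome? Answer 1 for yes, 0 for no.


Input: nibfmkek
Reversed: kekmfbin
  Compare pos 0 ('n') with pos 7 ('k'): MISMATCH
  Compare pos 1 ('i') with pos 6 ('e'): MISMATCH
  Compare pos 2 ('b') with pos 5 ('k'): MISMATCH
  Compare pos 3 ('f') with pos 4 ('m'): MISMATCH
Result: not a palindrome

0


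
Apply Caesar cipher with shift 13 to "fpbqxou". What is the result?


Caesar cipher: shift "fpbqxou" by 13
  'f' (pos 5) + 13 = pos 18 = 's'
  'p' (pos 15) + 13 = pos 2 = 'c'
  'b' (pos 1) + 13 = pos 14 = 'o'
  'q' (pos 16) + 13 = pos 3 = 'd'
  'x' (pos 23) + 13 = pos 10 = 'k'
  'o' (pos 14) + 13 = pos 1 = 'b'
  'u' (pos 20) + 13 = pos 7 = 'h'
Result: scodkbh

scodkbh
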